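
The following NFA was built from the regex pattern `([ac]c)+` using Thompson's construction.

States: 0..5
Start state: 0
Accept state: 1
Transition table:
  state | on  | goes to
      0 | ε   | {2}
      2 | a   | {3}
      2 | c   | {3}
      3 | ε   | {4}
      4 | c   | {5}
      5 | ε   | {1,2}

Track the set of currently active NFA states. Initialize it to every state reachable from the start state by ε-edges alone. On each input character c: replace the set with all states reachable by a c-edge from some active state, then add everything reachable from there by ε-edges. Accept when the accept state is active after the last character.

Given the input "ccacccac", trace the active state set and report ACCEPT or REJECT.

initial (ε-close {0}): {0,2}
'c' @ 1: {3,4}
'c' @ 2: {1,2,5}  ✓accept
'a' @ 3: {3,4}
'c' @ 4: {1,2,5}  ✓accept
'c' @ 5: {3,4}
'c' @ 6: {1,2,5}  ✓accept
'a' @ 7: {3,4}
'c' @ 8: {1,2,5}  ✓accept
end set {1,2,5} — state 1 in

Answer: ACCEPT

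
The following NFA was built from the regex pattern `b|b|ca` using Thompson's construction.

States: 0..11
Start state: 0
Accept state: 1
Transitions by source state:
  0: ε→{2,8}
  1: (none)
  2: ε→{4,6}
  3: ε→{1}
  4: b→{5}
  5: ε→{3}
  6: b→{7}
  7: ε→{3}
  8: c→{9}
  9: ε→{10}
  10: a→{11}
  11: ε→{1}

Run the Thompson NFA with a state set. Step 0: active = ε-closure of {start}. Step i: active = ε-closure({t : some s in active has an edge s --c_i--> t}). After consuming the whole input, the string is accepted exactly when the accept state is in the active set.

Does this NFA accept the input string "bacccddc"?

start: ε-closure({0}) = {0,2,4,6,8}
'b' @ 1: {1,3,5,7}  ✓accept
'a' @ 2: {}  — no active states
rest 'cccddc' ignored (set empty)
end set {} — state 1 not in

Answer: REJECT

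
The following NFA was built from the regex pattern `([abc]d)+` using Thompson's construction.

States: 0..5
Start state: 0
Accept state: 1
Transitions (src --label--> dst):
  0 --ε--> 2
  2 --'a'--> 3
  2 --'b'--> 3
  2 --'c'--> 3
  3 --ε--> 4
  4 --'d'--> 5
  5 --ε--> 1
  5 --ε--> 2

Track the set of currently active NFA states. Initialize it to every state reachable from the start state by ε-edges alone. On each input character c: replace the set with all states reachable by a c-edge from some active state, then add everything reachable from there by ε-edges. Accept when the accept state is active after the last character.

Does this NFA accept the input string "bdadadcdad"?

Answer: ACCEPT

Steps:
start: ε-closure({0}) = {0,2}
'b' @ 1: {3,4}
'd' @ 2: {1,2,5}  [accepting]
'a' @ 3: {3,4}
'd' @ 4: {1,2,5}  [accepting]
'a' @ 5: {3,4}
'd' @ 6: {1,2,5}  [accepting]
'c' @ 7: {3,4}
'd' @ 8: {1,2,5}  [accepting]
'a' @ 9: {3,4}
'd' @ 10: {1,2,5}  [accepting]
final: {1,2,5}; accept 1 in set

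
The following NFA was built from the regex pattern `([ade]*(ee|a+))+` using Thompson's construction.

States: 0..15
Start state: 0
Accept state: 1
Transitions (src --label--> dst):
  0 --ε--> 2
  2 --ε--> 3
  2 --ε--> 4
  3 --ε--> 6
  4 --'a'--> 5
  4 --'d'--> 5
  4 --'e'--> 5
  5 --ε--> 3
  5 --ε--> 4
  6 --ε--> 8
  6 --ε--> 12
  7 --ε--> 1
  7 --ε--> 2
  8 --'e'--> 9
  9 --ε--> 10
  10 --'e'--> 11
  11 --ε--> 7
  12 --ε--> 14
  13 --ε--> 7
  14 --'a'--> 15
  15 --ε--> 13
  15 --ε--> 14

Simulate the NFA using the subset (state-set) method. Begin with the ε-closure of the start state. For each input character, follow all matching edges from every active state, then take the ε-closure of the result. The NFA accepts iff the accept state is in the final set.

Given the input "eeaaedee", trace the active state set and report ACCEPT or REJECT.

start: ε-closure({0}) = {0,2,3,4,6,8,12,14}
'e' @ 1: {3,4,5,6,8,9,10,12,14}
'e' @ 2: {1,2,3,4,5,6,7,8,9,10,11,12,14}  ✓accept
'a' @ 3: {1,2,3,4,5,6,7,8,12,13,14,15}  ✓accept
'a' @ 4: {1,2,3,4,5,6,7,8,12,13,14,15}  ✓accept
'e' @ 5: {3,4,5,6,8,9,10,12,14}
'd' @ 6: {3,4,5,6,8,12,14}
'e' @ 7: {3,4,5,6,8,9,10,12,14}
'e' @ 8: {1,2,3,4,5,6,7,8,9,10,11,12,14}  ✓accept
after full input: {1,2,3,4,5,6,7,8,9,10,11,12,14}  (accept=1 in)

Answer: ACCEPT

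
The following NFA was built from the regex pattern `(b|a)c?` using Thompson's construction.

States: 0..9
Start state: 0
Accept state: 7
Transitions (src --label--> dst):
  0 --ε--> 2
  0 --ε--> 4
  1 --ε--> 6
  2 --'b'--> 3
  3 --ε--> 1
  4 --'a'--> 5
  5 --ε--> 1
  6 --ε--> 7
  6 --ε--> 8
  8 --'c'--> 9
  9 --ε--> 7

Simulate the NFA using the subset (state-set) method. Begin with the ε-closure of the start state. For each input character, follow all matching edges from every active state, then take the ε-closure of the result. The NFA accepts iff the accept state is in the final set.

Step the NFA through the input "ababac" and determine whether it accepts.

start: ε-closure({0}) = {0,2,4}
'a' @ 1: {1,5,6,7,8}  ✓accept
'b' @ 2: {}  — no active states
rest 'abac' ignored (set empty)
after full input: {}  (accept=7 not in)

Answer: REJECT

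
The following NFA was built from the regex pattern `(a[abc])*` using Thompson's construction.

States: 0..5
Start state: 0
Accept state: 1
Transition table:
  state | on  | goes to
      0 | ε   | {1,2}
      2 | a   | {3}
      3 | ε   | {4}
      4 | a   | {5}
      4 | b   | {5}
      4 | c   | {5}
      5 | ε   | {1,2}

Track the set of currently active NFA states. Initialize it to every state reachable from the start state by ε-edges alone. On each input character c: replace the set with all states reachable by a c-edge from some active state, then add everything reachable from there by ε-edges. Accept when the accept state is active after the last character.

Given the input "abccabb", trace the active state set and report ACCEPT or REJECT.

start: ε-closure({0}) = {0,1,2}
'a' @ 1: {3,4}
'b' @ 2: {1,2,5}  [accepting]
'c' @ 3: {}  — state set empty
rest 'cabb' ignored (set empty)
after full input: {}  (accept=1 not in)

Answer: REJECT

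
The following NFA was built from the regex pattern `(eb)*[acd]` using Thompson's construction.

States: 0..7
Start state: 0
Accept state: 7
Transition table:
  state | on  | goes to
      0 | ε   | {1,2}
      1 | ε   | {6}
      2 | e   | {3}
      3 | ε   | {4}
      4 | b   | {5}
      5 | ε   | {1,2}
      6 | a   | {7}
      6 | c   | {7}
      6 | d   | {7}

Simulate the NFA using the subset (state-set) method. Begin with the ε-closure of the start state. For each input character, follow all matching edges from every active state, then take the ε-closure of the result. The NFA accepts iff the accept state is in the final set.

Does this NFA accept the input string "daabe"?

Answer: REJECT

Derivation:
start: ε-closure({0}) = {0,1,2,6}
'd' @ 1: {7}  ✓accept
'a' @ 2: {}  — dead — no transitions
rest 'abe' ignored (set empty)
end set {} — state 7 not in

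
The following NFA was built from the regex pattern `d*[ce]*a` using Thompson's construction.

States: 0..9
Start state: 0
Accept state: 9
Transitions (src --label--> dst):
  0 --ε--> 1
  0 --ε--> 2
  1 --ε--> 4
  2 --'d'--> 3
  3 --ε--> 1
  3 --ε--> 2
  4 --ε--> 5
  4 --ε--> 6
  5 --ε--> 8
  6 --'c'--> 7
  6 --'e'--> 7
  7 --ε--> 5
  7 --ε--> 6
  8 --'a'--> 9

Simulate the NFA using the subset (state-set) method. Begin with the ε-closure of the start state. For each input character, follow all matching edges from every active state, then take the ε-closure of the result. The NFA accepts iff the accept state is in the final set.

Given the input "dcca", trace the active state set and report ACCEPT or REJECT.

Answer: ACCEPT

Derivation:
initial (ε-close {0}): {0,1,2,4,5,6,8}
'd' @ 1: {1,2,3,4,5,6,8}
'c' @ 2: {5,6,7,8}
'c' @ 3: {5,6,7,8}
'a' @ 4: {9}  [accepting]
final: {9}; accept 9 in set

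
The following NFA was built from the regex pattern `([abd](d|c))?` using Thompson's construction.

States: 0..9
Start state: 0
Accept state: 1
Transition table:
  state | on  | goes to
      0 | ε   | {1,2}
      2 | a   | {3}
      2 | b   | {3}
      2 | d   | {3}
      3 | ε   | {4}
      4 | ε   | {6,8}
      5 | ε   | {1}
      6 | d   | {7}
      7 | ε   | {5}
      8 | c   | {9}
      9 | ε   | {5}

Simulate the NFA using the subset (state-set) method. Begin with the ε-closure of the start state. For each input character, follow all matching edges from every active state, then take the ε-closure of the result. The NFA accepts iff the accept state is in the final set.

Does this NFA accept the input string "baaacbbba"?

start: ε-closure({0}) = {0,1,2}
'b' @ 1: {3,4,6,8}
'a' @ 2: {}  — dead — no transitions
rest 'aacbbba' ignored (set empty)
final: {}; accept 1 not in set

Answer: REJECT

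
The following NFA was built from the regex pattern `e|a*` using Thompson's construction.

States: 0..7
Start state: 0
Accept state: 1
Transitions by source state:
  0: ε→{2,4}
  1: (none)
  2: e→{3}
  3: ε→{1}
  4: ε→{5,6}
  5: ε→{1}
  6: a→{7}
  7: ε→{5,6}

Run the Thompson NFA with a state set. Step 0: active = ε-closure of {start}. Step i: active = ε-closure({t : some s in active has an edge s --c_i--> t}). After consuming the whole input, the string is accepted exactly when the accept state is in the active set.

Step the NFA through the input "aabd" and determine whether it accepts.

Answer: REJECT

Trace:
start: ε-closure({0}) = {0,1,2,4,5,6}
'a' @ 1: {1,5,6,7}  [accepting]
'a' @ 2: {1,5,6,7}  [accepting]
'b' @ 3: {}  — state set empty
rest 'd' ignored (set empty)
end set {} — state 1 not in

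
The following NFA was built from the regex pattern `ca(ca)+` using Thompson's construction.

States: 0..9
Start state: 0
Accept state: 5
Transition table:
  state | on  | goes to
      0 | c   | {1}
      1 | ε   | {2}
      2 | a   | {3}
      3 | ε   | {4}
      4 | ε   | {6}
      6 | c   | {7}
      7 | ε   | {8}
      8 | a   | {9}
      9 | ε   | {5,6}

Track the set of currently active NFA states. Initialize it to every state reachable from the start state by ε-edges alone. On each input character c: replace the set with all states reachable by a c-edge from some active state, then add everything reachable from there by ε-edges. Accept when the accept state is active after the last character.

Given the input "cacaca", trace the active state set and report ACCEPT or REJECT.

Answer: ACCEPT

Derivation:
start: ε-closure({0}) = {0}
'c' @ 1: {1,2}
'a' @ 2: {3,4,6}
'c' @ 3: {7,8}
'a' @ 4: {5,6,9}  ✓accept
'c' @ 5: {7,8}
'a' @ 6: {5,6,9}  ✓accept
after full input: {5,6,9}  (accept=5 in)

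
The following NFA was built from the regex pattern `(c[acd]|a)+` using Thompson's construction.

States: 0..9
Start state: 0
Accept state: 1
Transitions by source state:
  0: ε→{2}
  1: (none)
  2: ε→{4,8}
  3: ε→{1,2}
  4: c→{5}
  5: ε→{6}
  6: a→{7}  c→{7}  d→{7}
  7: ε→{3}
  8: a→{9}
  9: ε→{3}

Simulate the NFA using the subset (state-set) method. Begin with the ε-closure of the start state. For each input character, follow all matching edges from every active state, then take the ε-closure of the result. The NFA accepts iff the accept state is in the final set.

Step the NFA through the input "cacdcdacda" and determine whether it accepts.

initial (ε-close {0}): {0,2,4,8}
'c' @ 1: {5,6}
'a' @ 2: {1,2,3,4,7,8}  ✓accept
'c' @ 3: {5,6}
'd' @ 4: {1,2,3,4,7,8}  ✓accept
'c' @ 5: {5,6}
'd' @ 6: {1,2,3,4,7,8}  ✓accept
'a' @ 7: {1,2,3,4,8,9}  ✓accept
'c' @ 8: {5,6}
'd' @ 9: {1,2,3,4,7,8}  ✓accept
'a' @ 10: {1,2,3,4,8,9}  ✓accept
final: {1,2,3,4,8,9}; accept 1 in set

Answer: ACCEPT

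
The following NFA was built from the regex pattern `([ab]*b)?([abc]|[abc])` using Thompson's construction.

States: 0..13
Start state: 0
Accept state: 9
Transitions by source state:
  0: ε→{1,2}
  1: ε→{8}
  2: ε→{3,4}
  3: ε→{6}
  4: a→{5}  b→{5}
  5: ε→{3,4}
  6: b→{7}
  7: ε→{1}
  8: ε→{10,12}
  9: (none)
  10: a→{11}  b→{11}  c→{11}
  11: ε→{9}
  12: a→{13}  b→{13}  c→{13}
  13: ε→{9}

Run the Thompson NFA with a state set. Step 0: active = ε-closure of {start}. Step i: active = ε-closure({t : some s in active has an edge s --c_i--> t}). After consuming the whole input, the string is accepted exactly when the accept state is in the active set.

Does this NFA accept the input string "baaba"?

initial (ε-close {0}): {0,1,2,3,4,6,8,10,12}
'b' @ 1: {1,3,4,5,6,7,8,9,10,11,12,13}  ✓accept
'a' @ 2: {3,4,5,6,9,11,13}  ✓accept
'a' @ 3: {3,4,5,6}
'b' @ 4: {1,3,4,5,6,7,8,10,12}
'a' @ 5: {3,4,5,6,9,11,13}  ✓accept
final: {3,4,5,6,9,11,13}; accept 9 in set

Answer: ACCEPT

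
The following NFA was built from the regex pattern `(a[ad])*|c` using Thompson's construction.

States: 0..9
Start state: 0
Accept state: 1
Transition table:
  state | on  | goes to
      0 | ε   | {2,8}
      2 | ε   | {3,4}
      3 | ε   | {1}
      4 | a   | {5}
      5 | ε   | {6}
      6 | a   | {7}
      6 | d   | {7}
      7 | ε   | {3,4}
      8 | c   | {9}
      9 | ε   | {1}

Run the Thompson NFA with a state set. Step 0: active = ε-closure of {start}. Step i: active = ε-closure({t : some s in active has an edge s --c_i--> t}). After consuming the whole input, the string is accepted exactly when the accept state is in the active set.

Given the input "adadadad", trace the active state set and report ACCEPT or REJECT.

initial (ε-close {0}): {0,1,2,3,4,8}
'a' @ 1: {5,6}
'd' @ 2: {1,3,4,7}  ✓accept
'a' @ 3: {5,6}
'd' @ 4: {1,3,4,7}  ✓accept
'a' @ 5: {5,6}
'd' @ 6: {1,3,4,7}  ✓accept
'a' @ 7: {5,6}
'd' @ 8: {1,3,4,7}  ✓accept
end set {1,3,4,7} — state 1 in

Answer: ACCEPT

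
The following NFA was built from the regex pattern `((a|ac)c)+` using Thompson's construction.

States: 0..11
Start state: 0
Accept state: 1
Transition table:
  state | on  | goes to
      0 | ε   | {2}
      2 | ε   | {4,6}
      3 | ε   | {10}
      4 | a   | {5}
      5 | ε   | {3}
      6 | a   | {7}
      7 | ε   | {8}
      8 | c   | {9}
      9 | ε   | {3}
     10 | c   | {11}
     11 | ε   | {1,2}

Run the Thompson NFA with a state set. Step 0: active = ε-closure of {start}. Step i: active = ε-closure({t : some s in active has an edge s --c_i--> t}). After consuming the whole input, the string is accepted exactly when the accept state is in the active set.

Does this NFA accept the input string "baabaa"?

Answer: REJECT

Derivation:
S₀ = ε-closure({0}) = {0,2,4,6}
'b' @ 1: {}  — state set empty
rest 'aabaa' ignored (set empty)
after full input: {}  (accept=1 not in)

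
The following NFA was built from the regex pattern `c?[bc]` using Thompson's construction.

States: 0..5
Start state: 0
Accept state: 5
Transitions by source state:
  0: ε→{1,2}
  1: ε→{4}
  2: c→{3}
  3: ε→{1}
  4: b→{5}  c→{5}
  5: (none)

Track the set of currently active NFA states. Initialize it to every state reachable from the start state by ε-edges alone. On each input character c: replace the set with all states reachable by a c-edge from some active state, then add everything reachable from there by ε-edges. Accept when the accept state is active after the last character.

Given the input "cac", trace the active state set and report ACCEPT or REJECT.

Answer: REJECT

Steps:
start: ε-closure({0}) = {0,1,2,4}
'c' @ 1: {1,3,4,5}  ✓accept
'a' @ 2: {}  — dead — no transitions
rest 'c' ignored (set empty)
after full input: {}  (accept=5 not in)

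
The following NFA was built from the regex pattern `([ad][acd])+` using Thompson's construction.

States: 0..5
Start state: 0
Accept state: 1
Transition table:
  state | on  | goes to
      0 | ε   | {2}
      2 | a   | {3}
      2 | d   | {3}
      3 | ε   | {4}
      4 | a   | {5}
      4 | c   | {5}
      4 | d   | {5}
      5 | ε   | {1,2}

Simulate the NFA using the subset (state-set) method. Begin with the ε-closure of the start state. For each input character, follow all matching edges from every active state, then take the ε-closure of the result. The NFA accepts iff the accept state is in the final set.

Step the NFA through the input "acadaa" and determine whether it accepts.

initial (ε-close {0}): {0,2}
'a' @ 1: {3,4}
'c' @ 2: {1,2,5}  ✓accept
'a' @ 3: {3,4}
'd' @ 4: {1,2,5}  ✓accept
'a' @ 5: {3,4}
'a' @ 6: {1,2,5}  ✓accept
end set {1,2,5} — state 1 in

Answer: ACCEPT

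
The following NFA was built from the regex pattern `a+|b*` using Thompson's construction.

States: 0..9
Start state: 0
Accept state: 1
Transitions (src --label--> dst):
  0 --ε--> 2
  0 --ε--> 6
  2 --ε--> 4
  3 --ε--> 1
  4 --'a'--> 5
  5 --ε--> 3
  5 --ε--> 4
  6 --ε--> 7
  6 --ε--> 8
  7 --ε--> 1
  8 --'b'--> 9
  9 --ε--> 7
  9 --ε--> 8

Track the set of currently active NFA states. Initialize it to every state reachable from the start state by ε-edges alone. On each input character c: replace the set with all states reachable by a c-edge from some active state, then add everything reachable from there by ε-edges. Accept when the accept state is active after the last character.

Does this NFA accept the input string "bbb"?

Answer: ACCEPT

Trace:
start: ε-closure({0}) = {0,1,2,4,6,7,8}
'b' @ 1: {1,7,8,9}  ✓accept
'b' @ 2: {1,7,8,9}  ✓accept
'b' @ 3: {1,7,8,9}  ✓accept
final: {1,7,8,9}; accept 1 in set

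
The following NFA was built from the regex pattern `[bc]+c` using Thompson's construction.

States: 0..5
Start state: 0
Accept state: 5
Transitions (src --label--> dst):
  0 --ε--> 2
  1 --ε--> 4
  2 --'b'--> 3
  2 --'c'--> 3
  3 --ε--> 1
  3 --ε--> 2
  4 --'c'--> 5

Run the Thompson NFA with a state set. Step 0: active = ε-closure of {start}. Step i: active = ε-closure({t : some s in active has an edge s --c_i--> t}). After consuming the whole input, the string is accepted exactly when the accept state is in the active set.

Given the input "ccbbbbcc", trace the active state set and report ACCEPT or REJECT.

Answer: ACCEPT

Derivation:
initial (ε-close {0}): {0,2}
'c' @ 1: {1,2,3,4}
'c' @ 2: {1,2,3,4,5}  (accept∈set)
'b' @ 3: {1,2,3,4}
'b' @ 4: {1,2,3,4}
'b' @ 5: {1,2,3,4}
'b' @ 6: {1,2,3,4}
'c' @ 7: {1,2,3,4,5}  (accept∈set)
'c' @ 8: {1,2,3,4,5}  (accept∈set)
end set {1,2,3,4,5} — state 5 in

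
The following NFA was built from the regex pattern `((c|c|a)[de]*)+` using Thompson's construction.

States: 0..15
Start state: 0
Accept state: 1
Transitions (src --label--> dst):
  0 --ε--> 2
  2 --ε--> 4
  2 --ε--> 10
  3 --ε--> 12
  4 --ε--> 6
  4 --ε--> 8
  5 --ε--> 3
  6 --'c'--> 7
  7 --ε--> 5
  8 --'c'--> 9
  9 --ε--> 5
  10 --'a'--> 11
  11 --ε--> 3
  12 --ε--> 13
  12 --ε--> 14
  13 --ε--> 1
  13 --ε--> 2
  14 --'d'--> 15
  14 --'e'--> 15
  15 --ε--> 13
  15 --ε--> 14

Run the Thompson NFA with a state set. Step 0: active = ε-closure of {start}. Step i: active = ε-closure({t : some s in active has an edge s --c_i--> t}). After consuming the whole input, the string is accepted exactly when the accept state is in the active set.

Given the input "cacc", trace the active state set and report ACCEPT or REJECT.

S₀ = ε-closure({0}) = {0,2,4,6,8,10}
'c' @ 1: {1,2,3,4,5,6,7,8,9,10,12,13,14}  ✓accept
'a' @ 2: {1,2,3,4,6,8,10,11,12,13,14}  ✓accept
'c' @ 3: {1,2,3,4,5,6,7,8,9,10,12,13,14}  ✓accept
'c' @ 4: {1,2,3,4,5,6,7,8,9,10,12,13,14}  ✓accept
final: {1,2,3,4,5,6,7,8,9,10,12,13,14}; accept 1 in set

Answer: ACCEPT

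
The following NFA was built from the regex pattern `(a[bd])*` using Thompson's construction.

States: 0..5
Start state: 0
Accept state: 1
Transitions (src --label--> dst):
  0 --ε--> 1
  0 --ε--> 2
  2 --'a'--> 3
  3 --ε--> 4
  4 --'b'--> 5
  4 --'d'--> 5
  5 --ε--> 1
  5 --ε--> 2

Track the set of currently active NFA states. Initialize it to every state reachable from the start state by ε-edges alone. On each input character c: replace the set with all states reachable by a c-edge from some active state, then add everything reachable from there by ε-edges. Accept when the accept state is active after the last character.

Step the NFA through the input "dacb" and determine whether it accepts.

Answer: REJECT

Steps:
S₀ = ε-closure({0}) = {0,1,2}
'd' @ 1: {}  — dead — no transitions
rest 'acb' ignored (set empty)
after full input: {}  (accept=1 not in)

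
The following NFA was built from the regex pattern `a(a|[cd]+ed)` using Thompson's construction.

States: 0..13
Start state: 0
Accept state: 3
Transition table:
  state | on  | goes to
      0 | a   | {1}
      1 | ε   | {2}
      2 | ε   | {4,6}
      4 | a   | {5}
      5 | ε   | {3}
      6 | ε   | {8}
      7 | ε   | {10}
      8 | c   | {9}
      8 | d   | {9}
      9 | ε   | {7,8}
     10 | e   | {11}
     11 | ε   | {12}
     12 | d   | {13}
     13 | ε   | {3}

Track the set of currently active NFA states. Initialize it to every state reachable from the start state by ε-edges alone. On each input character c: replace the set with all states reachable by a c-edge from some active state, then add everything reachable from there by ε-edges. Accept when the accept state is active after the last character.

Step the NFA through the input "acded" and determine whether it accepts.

start: ε-closure({0}) = {0}
'a' @ 1: {1,2,4,6,8}
'c' @ 2: {7,8,9,10}
'd' @ 3: {7,8,9,10}
'e' @ 4: {11,12}
'd' @ 5: {3,13}  ✓accept
final: {3,13}; accept 3 in set

Answer: ACCEPT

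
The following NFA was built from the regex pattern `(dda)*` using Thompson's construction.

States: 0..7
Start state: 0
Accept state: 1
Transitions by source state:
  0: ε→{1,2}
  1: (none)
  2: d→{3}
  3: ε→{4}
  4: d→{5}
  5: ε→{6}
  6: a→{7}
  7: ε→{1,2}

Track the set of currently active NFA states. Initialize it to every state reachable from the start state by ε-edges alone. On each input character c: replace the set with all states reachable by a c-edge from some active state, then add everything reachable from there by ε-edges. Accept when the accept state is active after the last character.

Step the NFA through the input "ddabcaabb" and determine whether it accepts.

start: ε-closure({0}) = {0,1,2}
'd' @ 1: {3,4}
'd' @ 2: {5,6}
'a' @ 3: {1,2,7}  [accepting]
'b' @ 4: {}  — dead — no transitions
rest 'caabb' ignored (set empty)
after full input: {}  (accept=1 not in)

Answer: REJECT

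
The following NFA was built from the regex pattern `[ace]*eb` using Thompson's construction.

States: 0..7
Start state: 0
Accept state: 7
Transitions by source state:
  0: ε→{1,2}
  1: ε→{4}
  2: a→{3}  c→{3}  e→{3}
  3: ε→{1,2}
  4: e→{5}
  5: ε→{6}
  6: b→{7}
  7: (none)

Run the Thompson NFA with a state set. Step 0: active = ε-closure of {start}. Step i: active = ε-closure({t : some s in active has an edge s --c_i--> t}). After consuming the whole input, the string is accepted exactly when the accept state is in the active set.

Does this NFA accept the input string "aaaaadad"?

initial (ε-close {0}): {0,1,2,4}
'a' @ 1: {1,2,3,4}
'a' @ 2: {1,2,3,4}
'a' @ 3: {1,2,3,4}
'a' @ 4: {1,2,3,4}
'a' @ 5: {1,2,3,4}
'd' @ 6: {}  — state set empty
rest 'ad' ignored (set empty)
after full input: {}  (accept=7 not in)

Answer: REJECT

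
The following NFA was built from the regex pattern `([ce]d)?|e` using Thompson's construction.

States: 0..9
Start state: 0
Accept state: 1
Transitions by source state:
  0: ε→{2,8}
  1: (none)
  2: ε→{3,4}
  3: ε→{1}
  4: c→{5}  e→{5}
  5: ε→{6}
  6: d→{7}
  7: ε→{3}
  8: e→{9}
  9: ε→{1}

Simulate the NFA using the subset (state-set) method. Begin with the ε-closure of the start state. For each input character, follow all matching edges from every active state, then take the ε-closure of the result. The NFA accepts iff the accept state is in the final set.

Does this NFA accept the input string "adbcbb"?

S₀ = ε-closure({0}) = {0,1,2,3,4,8}
'a' @ 1: {}  — no active states
rest 'dbcbb' ignored (set empty)
final: {}; accept 1 not in set

Answer: REJECT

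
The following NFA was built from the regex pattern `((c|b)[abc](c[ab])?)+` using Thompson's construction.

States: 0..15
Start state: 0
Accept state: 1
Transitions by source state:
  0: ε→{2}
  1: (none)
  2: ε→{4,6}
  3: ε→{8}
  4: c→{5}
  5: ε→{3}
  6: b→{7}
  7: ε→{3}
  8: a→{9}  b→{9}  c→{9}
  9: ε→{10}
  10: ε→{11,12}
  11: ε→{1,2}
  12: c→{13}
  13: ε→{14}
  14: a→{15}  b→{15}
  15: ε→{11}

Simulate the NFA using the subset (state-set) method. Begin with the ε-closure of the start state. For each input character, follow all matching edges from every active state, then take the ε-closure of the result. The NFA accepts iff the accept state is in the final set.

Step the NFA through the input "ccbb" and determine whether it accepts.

S₀ = ε-closure({0}) = {0,2,4,6}
'c' @ 1: {3,5,8}
'c' @ 2: {1,2,4,6,9,10,11,12}  (accept∈set)
'b' @ 3: {3,7,8}
'b' @ 4: {1,2,4,6,9,10,11,12}  (accept∈set)
end set {1,2,4,6,9,10,11,12} — state 1 in

Answer: ACCEPT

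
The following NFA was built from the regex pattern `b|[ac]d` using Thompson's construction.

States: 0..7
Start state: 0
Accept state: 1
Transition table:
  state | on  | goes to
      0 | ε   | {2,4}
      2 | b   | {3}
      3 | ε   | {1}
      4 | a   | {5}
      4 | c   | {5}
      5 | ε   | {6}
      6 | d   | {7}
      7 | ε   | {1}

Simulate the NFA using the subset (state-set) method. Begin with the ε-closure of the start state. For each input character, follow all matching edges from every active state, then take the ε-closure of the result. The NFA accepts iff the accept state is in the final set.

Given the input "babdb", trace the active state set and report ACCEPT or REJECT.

Answer: REJECT

Steps:
S₀ = ε-closure({0}) = {0,2,4}
'b' @ 1: {1,3}  (accept∈set)
'a' @ 2: {}  — no active states
rest 'bdb' ignored (set empty)
after full input: {}  (accept=1 not in)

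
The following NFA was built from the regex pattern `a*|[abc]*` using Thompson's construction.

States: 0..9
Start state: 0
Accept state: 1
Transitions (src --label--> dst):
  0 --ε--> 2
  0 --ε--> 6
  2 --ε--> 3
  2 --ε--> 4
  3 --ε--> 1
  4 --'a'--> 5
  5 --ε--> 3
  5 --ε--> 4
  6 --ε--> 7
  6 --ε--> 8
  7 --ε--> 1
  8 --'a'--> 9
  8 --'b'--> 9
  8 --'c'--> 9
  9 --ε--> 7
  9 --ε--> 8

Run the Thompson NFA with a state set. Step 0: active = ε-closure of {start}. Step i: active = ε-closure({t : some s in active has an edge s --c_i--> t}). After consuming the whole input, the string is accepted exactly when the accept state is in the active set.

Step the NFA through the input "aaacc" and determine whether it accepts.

Answer: ACCEPT

Derivation:
S₀ = ε-closure({0}) = {0,1,2,3,4,6,7,8}
'a' @ 1: {1,3,4,5,7,8,9}  [accepting]
'a' @ 2: {1,3,4,5,7,8,9}  [accepting]
'a' @ 3: {1,3,4,5,7,8,9}  [accepting]
'c' @ 4: {1,7,8,9}  [accepting]
'c' @ 5: {1,7,8,9}  [accepting]
after full input: {1,7,8,9}  (accept=1 in)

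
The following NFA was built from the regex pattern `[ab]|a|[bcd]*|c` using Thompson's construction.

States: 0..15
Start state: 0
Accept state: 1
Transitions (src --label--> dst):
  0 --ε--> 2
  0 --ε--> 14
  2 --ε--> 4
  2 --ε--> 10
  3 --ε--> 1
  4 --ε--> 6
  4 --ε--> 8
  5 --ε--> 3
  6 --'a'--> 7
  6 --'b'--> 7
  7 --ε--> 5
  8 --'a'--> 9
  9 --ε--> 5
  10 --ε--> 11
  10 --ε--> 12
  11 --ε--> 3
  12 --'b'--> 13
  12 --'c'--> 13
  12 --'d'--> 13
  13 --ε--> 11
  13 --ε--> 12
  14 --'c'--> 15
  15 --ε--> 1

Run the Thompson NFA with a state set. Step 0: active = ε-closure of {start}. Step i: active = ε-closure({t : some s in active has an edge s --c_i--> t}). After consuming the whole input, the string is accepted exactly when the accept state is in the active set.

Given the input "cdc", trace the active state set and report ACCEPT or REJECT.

initial (ε-close {0}): {0,1,2,3,4,6,8,10,11,12,14}
'c' @ 1: {1,3,11,12,13,15}  ✓accept
'd' @ 2: {1,3,11,12,13}  ✓accept
'c' @ 3: {1,3,11,12,13}  ✓accept
end set {1,3,11,12,13} — state 1 in

Answer: ACCEPT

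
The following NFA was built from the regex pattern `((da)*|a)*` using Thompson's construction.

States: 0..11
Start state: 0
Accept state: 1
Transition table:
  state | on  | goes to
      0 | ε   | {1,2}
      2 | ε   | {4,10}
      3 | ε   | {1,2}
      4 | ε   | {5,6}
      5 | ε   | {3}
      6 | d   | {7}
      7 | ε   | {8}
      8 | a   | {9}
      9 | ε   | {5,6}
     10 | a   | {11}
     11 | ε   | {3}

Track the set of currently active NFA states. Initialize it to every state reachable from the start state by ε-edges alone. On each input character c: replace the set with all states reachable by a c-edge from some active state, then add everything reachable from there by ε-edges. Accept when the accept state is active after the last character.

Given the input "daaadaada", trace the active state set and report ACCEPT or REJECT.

Answer: ACCEPT

Derivation:
initial (ε-close {0}): {0,1,2,3,4,5,6,10}
'd' @ 1: {7,8}
'a' @ 2: {1,2,3,4,5,6,9,10}  ✓accept
'a' @ 3: {1,2,3,4,5,6,10,11}  ✓accept
'a' @ 4: {1,2,3,4,5,6,10,11}  ✓accept
'd' @ 5: {7,8}
'a' @ 6: {1,2,3,4,5,6,9,10}  ✓accept
'a' @ 7: {1,2,3,4,5,6,10,11}  ✓accept
'd' @ 8: {7,8}
'a' @ 9: {1,2,3,4,5,6,9,10}  ✓accept
after full input: {1,2,3,4,5,6,9,10}  (accept=1 in)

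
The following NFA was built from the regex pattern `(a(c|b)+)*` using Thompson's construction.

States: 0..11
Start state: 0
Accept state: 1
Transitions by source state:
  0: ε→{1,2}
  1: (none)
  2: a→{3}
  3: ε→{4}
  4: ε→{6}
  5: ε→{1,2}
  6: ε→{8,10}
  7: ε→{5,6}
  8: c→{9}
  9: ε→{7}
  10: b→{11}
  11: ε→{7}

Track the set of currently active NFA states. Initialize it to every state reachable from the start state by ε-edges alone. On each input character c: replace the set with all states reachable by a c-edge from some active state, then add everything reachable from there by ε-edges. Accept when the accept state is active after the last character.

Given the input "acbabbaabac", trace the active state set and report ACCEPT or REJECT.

start: ε-closure({0}) = {0,1,2}
'a' @ 1: {3,4,6,8,10}
'c' @ 2: {1,2,5,6,7,8,9,10}  [accepting]
'b' @ 3: {1,2,5,6,7,8,10,11}  [accepting]
'a' @ 4: {3,4,6,8,10}
'b' @ 5: {1,2,5,6,7,8,10,11}  [accepting]
'b' @ 6: {1,2,5,6,7,8,10,11}  [accepting]
'a' @ 7: {3,4,6,8,10}
'a' @ 8: {}  — no active states
rest 'bac' ignored (set empty)
end set {} — state 1 not in

Answer: REJECT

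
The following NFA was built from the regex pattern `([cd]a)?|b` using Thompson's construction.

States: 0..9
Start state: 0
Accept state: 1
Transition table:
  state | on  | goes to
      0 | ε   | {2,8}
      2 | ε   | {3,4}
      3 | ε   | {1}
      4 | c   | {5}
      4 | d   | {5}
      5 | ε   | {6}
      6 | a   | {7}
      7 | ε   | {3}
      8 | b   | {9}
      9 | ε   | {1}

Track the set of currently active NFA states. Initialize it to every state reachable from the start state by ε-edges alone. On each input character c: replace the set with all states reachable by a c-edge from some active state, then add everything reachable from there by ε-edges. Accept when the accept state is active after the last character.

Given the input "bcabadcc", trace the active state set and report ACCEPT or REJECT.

start: ε-closure({0}) = {0,1,2,3,4,8}
'b' @ 1: {1,9}  ✓accept
'c' @ 2: {}  — state set empty
rest 'abadcc' ignored (set empty)
after full input: {}  (accept=1 not in)

Answer: REJECT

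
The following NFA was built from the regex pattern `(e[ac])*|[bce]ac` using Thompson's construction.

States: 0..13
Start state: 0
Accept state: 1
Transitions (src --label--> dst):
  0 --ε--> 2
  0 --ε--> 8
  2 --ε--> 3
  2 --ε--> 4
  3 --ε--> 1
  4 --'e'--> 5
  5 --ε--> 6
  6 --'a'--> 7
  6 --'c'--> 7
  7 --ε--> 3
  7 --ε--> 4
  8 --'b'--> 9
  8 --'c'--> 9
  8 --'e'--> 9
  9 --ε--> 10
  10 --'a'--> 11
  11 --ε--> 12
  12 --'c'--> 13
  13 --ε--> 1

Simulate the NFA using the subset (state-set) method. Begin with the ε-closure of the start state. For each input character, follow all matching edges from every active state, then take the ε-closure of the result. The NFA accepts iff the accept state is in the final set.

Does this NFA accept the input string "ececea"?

start: ε-closure({0}) = {0,1,2,3,4,8}
'e' @ 1: {5,6,9,10}
'c' @ 2: {1,3,4,7}  [accepting]
'e' @ 3: {5,6}
'c' @ 4: {1,3,4,7}  [accepting]
'e' @ 5: {5,6}
'a' @ 6: {1,3,4,7}  [accepting]
final: {1,3,4,7}; accept 1 in set

Answer: ACCEPT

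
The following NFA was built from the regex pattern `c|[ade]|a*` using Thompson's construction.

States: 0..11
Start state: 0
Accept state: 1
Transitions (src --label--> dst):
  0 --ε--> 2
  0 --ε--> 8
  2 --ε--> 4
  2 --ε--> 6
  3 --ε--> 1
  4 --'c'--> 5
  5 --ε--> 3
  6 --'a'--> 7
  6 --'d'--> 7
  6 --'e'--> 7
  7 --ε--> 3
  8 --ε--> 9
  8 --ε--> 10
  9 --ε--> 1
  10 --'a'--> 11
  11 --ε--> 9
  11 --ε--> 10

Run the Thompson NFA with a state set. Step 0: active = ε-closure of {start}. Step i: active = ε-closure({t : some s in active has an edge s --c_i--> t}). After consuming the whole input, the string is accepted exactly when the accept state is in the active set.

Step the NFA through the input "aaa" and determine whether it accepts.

initial (ε-close {0}): {0,1,2,4,6,8,9,10}
'a' @ 1: {1,3,7,9,10,11}  ✓accept
'a' @ 2: {1,9,10,11}  ✓accept
'a' @ 3: {1,9,10,11}  ✓accept
end set {1,9,10,11} — state 1 in

Answer: ACCEPT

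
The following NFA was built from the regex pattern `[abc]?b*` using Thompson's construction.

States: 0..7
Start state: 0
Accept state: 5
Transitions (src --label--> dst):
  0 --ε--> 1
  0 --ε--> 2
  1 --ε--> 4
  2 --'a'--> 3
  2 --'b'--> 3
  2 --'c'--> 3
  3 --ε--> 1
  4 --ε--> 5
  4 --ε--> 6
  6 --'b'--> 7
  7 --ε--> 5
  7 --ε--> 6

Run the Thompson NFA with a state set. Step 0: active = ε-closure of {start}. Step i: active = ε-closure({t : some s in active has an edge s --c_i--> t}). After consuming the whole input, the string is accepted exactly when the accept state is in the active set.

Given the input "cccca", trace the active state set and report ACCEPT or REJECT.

Answer: REJECT

Steps:
initial (ε-close {0}): {0,1,2,4,5,6}
'c' @ 1: {1,3,4,5,6}  [accepting]
'c' @ 2: {}  — no active states
rest 'cca' ignored (set empty)
after full input: {}  (accept=5 not in)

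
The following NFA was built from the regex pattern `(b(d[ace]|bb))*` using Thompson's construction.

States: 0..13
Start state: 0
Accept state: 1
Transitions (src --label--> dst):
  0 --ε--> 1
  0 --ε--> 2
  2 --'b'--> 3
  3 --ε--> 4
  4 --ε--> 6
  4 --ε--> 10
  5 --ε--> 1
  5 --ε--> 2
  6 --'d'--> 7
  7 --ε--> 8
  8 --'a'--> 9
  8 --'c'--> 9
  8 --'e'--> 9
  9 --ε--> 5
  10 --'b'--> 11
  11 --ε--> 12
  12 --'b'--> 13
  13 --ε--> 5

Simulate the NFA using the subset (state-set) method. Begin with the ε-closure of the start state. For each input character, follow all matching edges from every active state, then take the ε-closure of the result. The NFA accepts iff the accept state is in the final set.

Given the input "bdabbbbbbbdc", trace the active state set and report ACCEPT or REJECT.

initial (ε-close {0}): {0,1,2}
'b' @ 1: {3,4,6,10}
'd' @ 2: {7,8}
'a' @ 3: {1,2,5,9}  (accept∈set)
'b' @ 4: {3,4,6,10}
'b' @ 5: {11,12}
'b' @ 6: {1,2,5,13}  (accept∈set)
'b' @ 7: {3,4,6,10}
'b' @ 8: {11,12}
'b' @ 9: {1,2,5,13}  (accept∈set)
'b' @ 10: {3,4,6,10}
'd' @ 11: {7,8}
'c' @ 12: {1,2,5,9}  (accept∈set)
end set {1,2,5,9} — state 1 in

Answer: ACCEPT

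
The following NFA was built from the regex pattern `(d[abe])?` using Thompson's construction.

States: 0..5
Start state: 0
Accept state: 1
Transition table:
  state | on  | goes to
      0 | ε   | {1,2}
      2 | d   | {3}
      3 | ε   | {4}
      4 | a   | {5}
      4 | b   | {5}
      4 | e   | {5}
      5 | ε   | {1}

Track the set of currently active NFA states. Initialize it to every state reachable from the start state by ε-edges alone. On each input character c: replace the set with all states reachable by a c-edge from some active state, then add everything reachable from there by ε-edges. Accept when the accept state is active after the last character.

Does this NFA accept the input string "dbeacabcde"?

Answer: REJECT

Derivation:
initial (ε-close {0}): {0,1,2}
'd' @ 1: {3,4}
'b' @ 2: {1,5}  (accept∈set)
'e' @ 3: {}  — no active states
rest 'acabcde' ignored (set empty)
final: {}; accept 1 not in set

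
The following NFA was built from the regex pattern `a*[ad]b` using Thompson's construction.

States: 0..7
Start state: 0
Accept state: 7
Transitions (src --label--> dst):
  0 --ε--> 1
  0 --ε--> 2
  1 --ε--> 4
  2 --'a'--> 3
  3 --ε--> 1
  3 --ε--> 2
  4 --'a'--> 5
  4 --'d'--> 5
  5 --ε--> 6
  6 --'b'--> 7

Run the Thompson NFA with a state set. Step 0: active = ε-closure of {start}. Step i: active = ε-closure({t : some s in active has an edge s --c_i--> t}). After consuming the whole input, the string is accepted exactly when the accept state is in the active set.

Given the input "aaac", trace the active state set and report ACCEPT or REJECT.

initial (ε-close {0}): {0,1,2,4}
'a' @ 1: {1,2,3,4,5,6}
'a' @ 2: {1,2,3,4,5,6}
'a' @ 3: {1,2,3,4,5,6}
'c' @ 4: {}  — state set empty
final: {}; accept 7 not in set

Answer: REJECT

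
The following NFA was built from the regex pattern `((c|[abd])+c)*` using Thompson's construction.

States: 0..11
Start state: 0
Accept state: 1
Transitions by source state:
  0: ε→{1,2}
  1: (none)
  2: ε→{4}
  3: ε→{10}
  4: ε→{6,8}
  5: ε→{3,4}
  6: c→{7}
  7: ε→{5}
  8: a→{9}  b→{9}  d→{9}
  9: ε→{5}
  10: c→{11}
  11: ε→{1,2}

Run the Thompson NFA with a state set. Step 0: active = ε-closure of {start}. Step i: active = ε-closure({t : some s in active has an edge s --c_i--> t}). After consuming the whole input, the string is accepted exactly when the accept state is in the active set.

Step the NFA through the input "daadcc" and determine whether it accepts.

Answer: ACCEPT

Trace:
initial (ε-close {0}): {0,1,2,4,6,8}
'd' @ 1: {3,4,5,6,8,9,10}
'a' @ 2: {3,4,5,6,8,9,10}
'a' @ 3: {3,4,5,6,8,9,10}
'd' @ 4: {3,4,5,6,8,9,10}
'c' @ 5: {1,2,3,4,5,6,7,8,10,11}  ✓accept
'c' @ 6: {1,2,3,4,5,6,7,8,10,11}  ✓accept
after full input: {1,2,3,4,5,6,7,8,10,11}  (accept=1 in)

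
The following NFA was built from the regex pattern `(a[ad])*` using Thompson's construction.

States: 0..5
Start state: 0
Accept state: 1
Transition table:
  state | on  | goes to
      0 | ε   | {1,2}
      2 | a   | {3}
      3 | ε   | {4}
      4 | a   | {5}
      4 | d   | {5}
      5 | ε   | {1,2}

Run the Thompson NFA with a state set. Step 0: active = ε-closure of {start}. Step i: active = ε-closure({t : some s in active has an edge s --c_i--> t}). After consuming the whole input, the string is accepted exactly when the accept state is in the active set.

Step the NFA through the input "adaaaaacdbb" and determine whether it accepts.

Answer: REJECT

Trace:
initial (ε-close {0}): {0,1,2}
'a' @ 1: {3,4}
'd' @ 2: {1,2,5}  (accept∈set)
'a' @ 3: {3,4}
'a' @ 4: {1,2,5}  (accept∈set)
'a' @ 5: {3,4}
'a' @ 6: {1,2,5}  (accept∈set)
'a' @ 7: {3,4}
'c' @ 8: {}  — no active states
rest 'dbb' ignored (set empty)
after full input: {}  (accept=1 not in)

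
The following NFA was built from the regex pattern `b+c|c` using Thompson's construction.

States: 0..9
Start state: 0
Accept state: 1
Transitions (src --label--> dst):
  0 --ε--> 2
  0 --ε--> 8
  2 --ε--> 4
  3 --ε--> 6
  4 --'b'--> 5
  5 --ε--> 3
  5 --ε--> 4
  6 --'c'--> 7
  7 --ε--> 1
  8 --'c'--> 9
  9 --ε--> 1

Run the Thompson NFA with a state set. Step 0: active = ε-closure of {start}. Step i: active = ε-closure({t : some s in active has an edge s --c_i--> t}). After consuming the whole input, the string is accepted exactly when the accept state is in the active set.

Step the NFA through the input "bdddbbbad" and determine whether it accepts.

initial (ε-close {0}): {0,2,4,8}
'b' @ 1: {3,4,5,6}
'd' @ 2: {}  — dead — no transitions
rest 'ddbbbad' ignored (set empty)
end set {} — state 1 not in

Answer: REJECT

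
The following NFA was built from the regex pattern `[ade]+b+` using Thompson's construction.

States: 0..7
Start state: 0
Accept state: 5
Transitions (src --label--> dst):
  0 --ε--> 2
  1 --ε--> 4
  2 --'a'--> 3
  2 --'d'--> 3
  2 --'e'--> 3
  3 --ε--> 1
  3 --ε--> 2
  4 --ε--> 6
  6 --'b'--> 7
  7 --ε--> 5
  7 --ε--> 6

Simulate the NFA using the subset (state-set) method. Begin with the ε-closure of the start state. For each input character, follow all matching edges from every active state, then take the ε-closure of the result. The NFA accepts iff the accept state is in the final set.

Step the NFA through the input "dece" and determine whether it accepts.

start: ε-closure({0}) = {0,2}
'd' @ 1: {1,2,3,4,6}
'e' @ 2: {1,2,3,4,6}
'c' @ 3: {}  — dead — no transitions
rest 'e' ignored (set empty)
final: {}; accept 5 not in set

Answer: REJECT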